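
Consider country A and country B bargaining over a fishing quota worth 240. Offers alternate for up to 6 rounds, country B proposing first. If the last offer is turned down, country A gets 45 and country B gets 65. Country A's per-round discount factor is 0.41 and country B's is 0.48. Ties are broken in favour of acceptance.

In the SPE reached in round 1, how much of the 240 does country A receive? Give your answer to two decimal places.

By backward induction:
Round 6 (country A proposes): country B gets 65 if talks fail, so country A offers 65 and keeps 175.
Round 5 (country B proposes): country A can get 175 next round, worth 0.41 × 175 = 71.75 now. Country B offers 71.75 and keeps 240 − 71.75 = 168.25.
Round 4 (country A proposes): country B can get 168.25 next round, worth 0.48 × 168.25 = 80.76 now, so country A offers 80.76, keeping 159.24.
Round 3 (country B proposes): country A can get 159.24 next round, worth 0.41 × 159.24 = 65.2884 now; country B offers that and keeps 174.7116.
Round 2 (country A proposes): country B can get 174.7116 next round, worth 0.48 × 174.7116 = 83.861568 now, so country A offers 83.861568, keeping 156.138432.
Round 1 (country B proposes): country A can get 156.138432 next round, worth 0.41 × 156.138432 = 64.01675712 now; country B offers that and keeps 175.98324288.

64.02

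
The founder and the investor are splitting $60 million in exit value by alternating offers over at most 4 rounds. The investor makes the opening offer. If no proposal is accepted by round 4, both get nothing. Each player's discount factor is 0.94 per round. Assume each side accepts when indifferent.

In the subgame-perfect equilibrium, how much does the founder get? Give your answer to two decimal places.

Solve by backward induction from round 4.
Round 4 (the founder proposes): rejection yields 0 for the investor; the founder offers 0 and keeps 60.
Round 3 (the investor proposes): the founder can get 60 next round, worth 0.94 × 60 = 56.4 now; the investor offers that and keeps 3.6.
Round 2 (the founder proposes): the investor can get 3.6 next round, worth 0.94 × 3.6 = 3.384 now, so the founder offers 3.384, keeping 56.616.
Round 1 (the investor proposes): the founder can get 56.616 next round, worth 0.94 × 56.616 = 53.21904 now, so the investor offers 53.21904, keeping 6.78096.

53.22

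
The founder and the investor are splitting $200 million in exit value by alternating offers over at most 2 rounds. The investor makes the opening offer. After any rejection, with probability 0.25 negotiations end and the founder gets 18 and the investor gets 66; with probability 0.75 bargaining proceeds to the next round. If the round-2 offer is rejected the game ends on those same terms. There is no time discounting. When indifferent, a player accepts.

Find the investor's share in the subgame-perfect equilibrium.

Round 2 (the founder proposes): the investor gets 66 if talks fail, so the founder offers 66 and keeps 134.
Round 1 (the investor proposes): rejecting gives the founder an expected 0.75 × 134 + 0.25 × 18 = 105. The investor offers 105 and keeps 200 − 105 = 95.

95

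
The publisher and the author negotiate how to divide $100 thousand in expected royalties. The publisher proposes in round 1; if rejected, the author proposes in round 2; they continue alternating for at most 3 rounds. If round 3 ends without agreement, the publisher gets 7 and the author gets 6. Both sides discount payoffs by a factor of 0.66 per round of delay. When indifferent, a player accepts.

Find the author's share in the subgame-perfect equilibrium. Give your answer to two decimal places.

25.05

By backward induction:
Round 3 (the publisher proposes): the author gets 6 if talks fail, so the publisher offers 6 and keeps 94.
Round 2 (the author proposes): the publisher can get 94 next round, worth 0.66 × 94 = 62.04 now; the author offers that and keeps 37.96.
Round 1 (the publisher proposes): the author can get 37.96 next round, worth 0.66 × 37.96 = 25.0536 now; the publisher offers that and keeps 74.9464.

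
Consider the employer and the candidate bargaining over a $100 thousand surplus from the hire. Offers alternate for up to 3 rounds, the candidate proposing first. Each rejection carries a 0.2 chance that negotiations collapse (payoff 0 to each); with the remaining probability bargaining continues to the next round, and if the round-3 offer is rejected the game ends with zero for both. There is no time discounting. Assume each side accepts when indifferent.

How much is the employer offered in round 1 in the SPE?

16

Round 3 (the candidate proposes): rejection yields 0 for the employer; the candidate offers 0 and keeps 100.
Round 2 (the employer proposes): rejecting gives the candidate an expected 0.8 × 100 = 80; the employer offers that and keeps 20.
Round 1 (the candidate proposes): rejecting gives the employer an expected 0.8 × 20 = 16; the candidate offers that and keeps 84.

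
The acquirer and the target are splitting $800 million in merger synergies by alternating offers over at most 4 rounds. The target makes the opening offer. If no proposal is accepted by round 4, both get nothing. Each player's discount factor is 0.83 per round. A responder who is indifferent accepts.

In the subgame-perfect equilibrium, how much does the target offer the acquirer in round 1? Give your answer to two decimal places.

570.31

Round 4 (the acquirer proposes): rejection yields 0 for the target; the acquirer offers 0 and keeps 800.
Round 3 (the target proposes): the acquirer can get 800 next round, worth 0.83 × 800 = 664 now; the target offers that and keeps 136.
Round 2 (the acquirer proposes): the target can get 136 next round, worth 0.83 × 136 = 112.88 now. The acquirer offers 112.88 and keeps 800 − 112.88 = 687.12.
Round 1 (the target proposes): the acquirer can get 687.12 next round, worth 0.83 × 687.12 = 570.3096 now, so the target offers 570.3096, keeping 229.6904.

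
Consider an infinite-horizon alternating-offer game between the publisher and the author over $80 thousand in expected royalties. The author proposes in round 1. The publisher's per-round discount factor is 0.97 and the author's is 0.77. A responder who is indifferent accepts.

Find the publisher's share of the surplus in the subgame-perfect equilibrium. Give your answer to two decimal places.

In a stationary SPE each proposer offers the other exactly their discounted continuation value.
If the author keeps x when proposing and the publisher keeps y when proposing, then x = 80 − 0.97y and y = 80 − 0.77x.
Solving: x = 80(1 − 0.97) / (1 − 0.77·0.97) = 2.4 / 0.2531 ≈ 9.4824.
The publisher gets 80 − 9.4824 ≈ 70.5176.

70.52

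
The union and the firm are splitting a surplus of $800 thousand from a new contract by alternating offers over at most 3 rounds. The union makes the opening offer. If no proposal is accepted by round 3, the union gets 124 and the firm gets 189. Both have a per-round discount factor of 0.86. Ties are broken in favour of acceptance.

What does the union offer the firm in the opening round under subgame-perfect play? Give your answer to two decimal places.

Round 3 (the union proposes): the firm gets 189 if talks fail, so the union offers 189 and keeps 611.
Round 2 (the firm proposes): the union can get 611 next round, worth 0.86 × 611 = 525.46 now. The firm offers 525.46 and keeps 800 − 525.46 = 274.54.
Round 1 (the union proposes): the firm can get 274.54 next round, worth 0.86 × 274.54 = 236.1044 now; the union offers that and keeps 563.8956.

236.10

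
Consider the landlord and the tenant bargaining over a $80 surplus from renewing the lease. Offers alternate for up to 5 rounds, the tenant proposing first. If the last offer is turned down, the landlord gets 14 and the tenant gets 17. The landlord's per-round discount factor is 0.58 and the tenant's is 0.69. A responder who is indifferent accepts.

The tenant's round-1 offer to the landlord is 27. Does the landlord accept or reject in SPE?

Round 5 (the tenant proposes): the landlord gets 14 if talks fail, so the tenant offers 14 and keeps 66.
Round 4 (the landlord proposes): the tenant can get 66 next round, worth 0.69 × 66 = 45.54 now, so the landlord offers 45.54, keeping 34.46.
Round 3 (the tenant proposes): the landlord can get 34.46 next round, worth 0.58 × 34.46 = 19.9868 now, so the tenant offers 19.9868, keeping 60.0132.
Round 2 (the landlord proposes): the tenant can get 60.0132 next round, worth 0.69 × 60.0132 = 41.409108 now. The landlord offers 41.409108 and keeps 80 − 41.409108 = 38.590892.
So by rejecting in round 1, the landlord gets 38.590892 next round, worth 0.58 × 38.590892 = 22.38271736 now.
Offer 27 ≥ 22.38271736, so the landlord accepts.

Accept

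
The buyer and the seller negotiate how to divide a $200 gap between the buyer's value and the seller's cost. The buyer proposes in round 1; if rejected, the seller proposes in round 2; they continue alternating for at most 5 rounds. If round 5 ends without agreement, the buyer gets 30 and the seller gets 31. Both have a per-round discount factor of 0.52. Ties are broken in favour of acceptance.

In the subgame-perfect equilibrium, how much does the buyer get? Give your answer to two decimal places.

Round 5 (the buyer proposes): the seller gets 31 if talks fail, so the buyer offers 31 and keeps 169.
Round 4 (the seller proposes): the buyer can get 169 next round, worth 0.52 × 169 = 87.88 now, so the seller offers 87.88, keeping 112.12.
Round 3 (the buyer proposes): the seller can get 112.12 next round, worth 0.52 × 112.12 = 58.3024 now, so the buyer offers 58.3024, keeping 141.6976.
Round 2 (the seller proposes): the buyer can get 141.6976 next round, worth 0.52 × 141.6976 = 73.682752 now. The seller offers 73.682752 and keeps 200 − 73.682752 = 126.317248.
Round 1 (the buyer proposes): the seller can get 126.317248 next round, worth 0.52 × 126.317248 = 65.68496896 now; the buyer offers that and keeps 134.31503104.

134.32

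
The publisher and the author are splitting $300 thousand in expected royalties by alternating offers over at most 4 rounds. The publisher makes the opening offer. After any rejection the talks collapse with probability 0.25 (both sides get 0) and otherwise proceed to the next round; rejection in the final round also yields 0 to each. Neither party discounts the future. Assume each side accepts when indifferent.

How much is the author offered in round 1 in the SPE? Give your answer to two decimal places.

182.81

By backward induction:
Round 4 (the author proposes): the publisher will accept anything ≥ 0, so the author offers 0 and keeps 300.
Round 3 (the publisher proposes): rejecting gives the author an expected 0.75 × 300 = 225, so the publisher offers 225, keeping 75.
Round 2 (the author proposes): rejecting gives the publisher an expected 0.75 × 75 = 56.25; the author offers that and keeps 243.75.
Round 1 (the publisher proposes): rejecting gives the author an expected 0.75 × 243.75 = 182.8125. The publisher offers 182.8125 and keeps 300 − 182.8125 = 117.1875.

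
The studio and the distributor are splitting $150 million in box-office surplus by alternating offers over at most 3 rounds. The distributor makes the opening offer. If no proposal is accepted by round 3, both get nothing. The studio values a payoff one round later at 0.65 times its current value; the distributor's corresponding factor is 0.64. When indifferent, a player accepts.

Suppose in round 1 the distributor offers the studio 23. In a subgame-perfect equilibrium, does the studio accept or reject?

Round 3 (the distributor proposes): the studio will accept anything ≥ 0, so the distributor offers 0 and keeps 150.
Round 2 (the studio proposes): the distributor can get 150 next round, worth 0.64 × 150 = 96 now; the studio offers that and keeps 54.
So by rejecting in round 1, the studio gets 54 next round, worth 0.65 × 54 = 35.1 now.
Offer 23 < 35.1, so the studio rejects.

Reject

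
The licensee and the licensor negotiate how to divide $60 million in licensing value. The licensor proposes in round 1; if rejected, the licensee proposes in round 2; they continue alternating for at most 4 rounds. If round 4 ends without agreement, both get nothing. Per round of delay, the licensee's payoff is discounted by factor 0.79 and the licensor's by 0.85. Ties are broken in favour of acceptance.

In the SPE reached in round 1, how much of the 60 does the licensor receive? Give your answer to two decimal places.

By backward induction:
Round 4 (the licensee proposes): the licensor will accept anything ≥ 0, so the licensee offers 0 and keeps 60.
Round 3 (the licensor proposes): the licensee can get 60 next round, worth 0.79 × 60 = 47.4 now; the licensor offers that and keeps 12.6.
Round 2 (the licensee proposes): the licensor can get 12.6 next round, worth 0.85 × 12.6 = 10.71 now, so the licensee offers 10.71, keeping 49.29.
Round 1 (the licensor proposes): the licensee can get 49.29 next round, worth 0.79 × 49.29 = 38.9391 now, so the licensor offers 38.9391, keeping 21.0609.

21.06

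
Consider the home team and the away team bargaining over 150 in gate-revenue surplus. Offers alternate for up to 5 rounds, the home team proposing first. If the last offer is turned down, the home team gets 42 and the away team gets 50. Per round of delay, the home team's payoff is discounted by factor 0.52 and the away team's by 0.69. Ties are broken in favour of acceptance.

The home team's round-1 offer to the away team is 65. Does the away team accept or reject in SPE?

Round 5 (the home team proposes): the away team gets 50 if talks fail, so the home team offers 50 and keeps 100.
Round 4 (the away team proposes): the home team can get 100 next round, worth 0.52 × 100 = 52 now, so the away team offers 52, keeping 98.
Round 3 (the home team proposes): the away team can get 98 next round, worth 0.69 × 98 = 67.62 now, so the home team offers 67.62, keeping 82.38.
Round 2 (the away team proposes): the home team can get 82.38 next round, worth 0.52 × 82.38 = 42.8376 now, so the away team offers 42.8376, keeping 107.1624.
So by rejecting in round 1, the away team gets 107.1624 next round, worth 0.69 × 107.1624 = 73.942056 now.
Offer 65 < 73.942056, so the away team rejects.

Reject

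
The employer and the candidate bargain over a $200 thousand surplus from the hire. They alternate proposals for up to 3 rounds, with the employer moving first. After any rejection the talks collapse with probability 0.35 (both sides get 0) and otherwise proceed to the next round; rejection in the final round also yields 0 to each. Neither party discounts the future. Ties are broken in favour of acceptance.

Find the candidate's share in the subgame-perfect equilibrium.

Round 3 (the employer proposes): the candidate will accept anything ≥ 0, so the employer offers 0 and keeps 200.
Round 2 (the candidate proposes): rejecting gives the employer an expected 0.65 × 200 = 130. The candidate offers 130 and keeps 200 − 130 = 70.
Round 1 (the employer proposes): rejecting gives the candidate an expected 0.65 × 70 = 45.5. The employer offers 45.5 and keeps 200 − 45.5 = 154.5.

45.5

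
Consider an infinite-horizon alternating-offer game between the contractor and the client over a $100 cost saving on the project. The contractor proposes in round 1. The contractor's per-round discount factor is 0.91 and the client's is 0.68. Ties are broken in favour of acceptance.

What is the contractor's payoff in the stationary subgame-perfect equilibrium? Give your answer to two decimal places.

83.95

When the contractor proposes, the client accepts any offer worth at least 0.68 times what the client would get by proposing next round; and vice versa.
This gives x = 100 − 0.68y and y = 100 − 0.91x, where x and y are each side's share when it proposes.
Hence (1 − 0.68·0.91)x = 100(1 − 0.68), i.e. 0.3812·x = 32.
x ≈ 83.9454; the client's share is 100 − x ≈ 16.0546.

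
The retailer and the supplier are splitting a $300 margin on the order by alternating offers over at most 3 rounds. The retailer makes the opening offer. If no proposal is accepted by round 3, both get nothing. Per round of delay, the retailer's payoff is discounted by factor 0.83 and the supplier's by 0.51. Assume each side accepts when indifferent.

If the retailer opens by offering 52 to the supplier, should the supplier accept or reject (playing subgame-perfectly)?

Accept

Work out the supplier's continuation value if the offer is rejected.
Round 3 (the retailer proposes): rejection yields 0 for the supplier; the retailer offers 0 and keeps 300.
Round 2 (the supplier proposes): the retailer can get 300 next round, worth 0.83 × 300 = 249 now. The supplier offers 249 and keeps 300 − 249 = 51.
So by rejecting in round 1, the supplier gets 51 next round, worth 0.51 × 51 = 26.01 now.
Offer 52 ≥ 26.01, so the supplier accepts.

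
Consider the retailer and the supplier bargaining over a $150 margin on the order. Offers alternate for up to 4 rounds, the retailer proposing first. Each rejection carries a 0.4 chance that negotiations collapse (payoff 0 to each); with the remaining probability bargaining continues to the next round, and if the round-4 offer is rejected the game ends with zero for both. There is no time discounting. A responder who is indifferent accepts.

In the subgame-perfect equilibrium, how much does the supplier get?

68.4

Round 4 (the supplier proposes): the retailer will accept anything ≥ 0, so the supplier offers 0 and keeps 150.
Round 3 (the retailer proposes): rejecting gives the supplier an expected 0.6 × 150 = 90, so the retailer offers 90, keeping 60.
Round 2 (the supplier proposes): rejecting gives the retailer an expected 0.6 × 60 = 36; the supplier offers that and keeps 114.
Round 1 (the retailer proposes): rejecting gives the supplier an expected 0.6 × 114 = 68.4. The retailer offers 68.4 and keeps 150 − 68.4 = 81.6.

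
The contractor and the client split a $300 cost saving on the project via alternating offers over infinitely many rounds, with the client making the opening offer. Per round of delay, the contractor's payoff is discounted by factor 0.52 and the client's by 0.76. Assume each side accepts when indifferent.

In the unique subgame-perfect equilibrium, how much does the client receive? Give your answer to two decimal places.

In a stationary SPE each proposer offers the other exactly their discounted continuation value.
If the client keeps x when proposing and the contractor keeps y when proposing, then x = 300 − 0.52y and y = 300 − 0.76x.
Solving: x = 300(1 − 0.52) / (1 − 0.76·0.52) = 144 / 0.6048 ≈ 238.0952.
The contractor gets 300 − 238.0952 ≈ 61.9048.

238.10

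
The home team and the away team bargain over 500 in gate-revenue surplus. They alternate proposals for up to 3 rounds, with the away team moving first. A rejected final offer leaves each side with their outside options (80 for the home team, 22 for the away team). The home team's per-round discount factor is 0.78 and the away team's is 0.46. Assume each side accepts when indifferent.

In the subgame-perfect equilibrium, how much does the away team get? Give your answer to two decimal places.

Round 3 (the away team proposes): the home team gets 80 if talks fail, so the away team offers 80 and keeps 420.
Round 2 (the home team proposes): the away team can get 420 next round, worth 0.46 × 420 = 193.2 now. The home team offers 193.2 and keeps 500 − 193.2 = 306.8.
Round 1 (the away team proposes): the home team can get 306.8 next round, worth 0.78 × 306.8 = 239.304 now, so the away team offers 239.304, keeping 260.696.

260.70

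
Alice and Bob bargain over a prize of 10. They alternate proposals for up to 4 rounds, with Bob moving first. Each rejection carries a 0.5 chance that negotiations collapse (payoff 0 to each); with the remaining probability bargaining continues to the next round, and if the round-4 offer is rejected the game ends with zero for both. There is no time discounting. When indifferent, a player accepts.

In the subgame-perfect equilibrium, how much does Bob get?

6.25

By backward induction:
Round 4 (Alice proposes): Bob will accept anything ≥ 0, so Alice offers 0 and keeps 10.
Round 3 (Bob proposes): rejecting gives Alice an expected 0.5 × 10 = 5. Bob offers 5 and keeps 10 − 5 = 5.
Round 2 (Alice proposes): rejecting gives Bob an expected 0.5 × 5 = 2.5. Alice offers 2.5 and keeps 10 − 2.5 = 7.5.
Round 1 (Bob proposes): rejecting gives Alice an expected 0.5 × 7.5 = 3.75; Bob offers that and keeps 6.25.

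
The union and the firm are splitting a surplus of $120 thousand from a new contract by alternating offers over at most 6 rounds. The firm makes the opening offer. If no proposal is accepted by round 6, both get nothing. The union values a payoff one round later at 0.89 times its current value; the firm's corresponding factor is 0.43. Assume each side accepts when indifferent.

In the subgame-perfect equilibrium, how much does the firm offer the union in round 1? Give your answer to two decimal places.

99.82

Round 6 (the union proposes): the firm will accept anything ≥ 0, so the union offers 0 and keeps 120.
Round 5 (the firm proposes): the union can get 120 next round, worth 0.89 × 120 = 106.8 now, so the firm offers 106.8, keeping 13.2.
Round 4 (the union proposes): the firm can get 13.2 next round, worth 0.43 × 13.2 = 5.676 now; the union offers that and keeps 114.324.
Round 3 (the firm proposes): the union can get 114.324 next round, worth 0.89 × 114.324 = 101.74836 now; the firm offers that and keeps 18.25164.
Round 2 (the union proposes): the firm can get 18.25164 next round, worth 0.43 × 18.25164 = 7.8482052 now, so the union offers 7.8482052, keeping 112.1517948.
Round 1 (the firm proposes): the union can get 112.1517948 next round, worth 0.89 × 112.1517948 = 99.815097372 now. The firm offers 99.815097372 and keeps 120 − 99.815097372 = 20.184902628.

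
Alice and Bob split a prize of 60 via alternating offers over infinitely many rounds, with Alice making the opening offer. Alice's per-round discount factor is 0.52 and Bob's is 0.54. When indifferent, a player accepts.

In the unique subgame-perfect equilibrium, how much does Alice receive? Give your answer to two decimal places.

Let x be Alice's share when Alice proposes and y be Bob's share when Bob proposes.
Bob accepts iff offered ≥ 0.54·y, so x = 60 − 0.54y. Symmetrically y = 60 − 0.52x.
Substituting: x = 60 − 0.54(60 − 0.52x), giving x(1 − 0.52·0.54) = 60(1 − 0.54).
So x = 60 × 0.46 / 0.7192 ≈ 38.3760, and Bob receives 60 − x ≈ 21.6240.

38.38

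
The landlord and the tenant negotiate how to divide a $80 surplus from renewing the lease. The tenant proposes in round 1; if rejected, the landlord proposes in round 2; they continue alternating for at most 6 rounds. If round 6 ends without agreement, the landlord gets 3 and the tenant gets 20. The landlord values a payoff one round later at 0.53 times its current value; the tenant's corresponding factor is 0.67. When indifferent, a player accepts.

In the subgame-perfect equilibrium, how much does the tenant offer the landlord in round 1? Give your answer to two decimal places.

Round 6 (the landlord proposes): the tenant gets 20 if talks fail, so the landlord offers 20 and keeps 60.
Round 5 (the tenant proposes): the landlord can get 60 next round, worth 0.53 × 60 = 31.8 now; the tenant offers that and keeps 48.2.
Round 4 (the landlord proposes): the tenant can get 48.2 next round, worth 0.67 × 48.2 = 32.294 now. The landlord offers 32.294 and keeps 80 − 32.294 = 47.706.
Round 3 (the tenant proposes): the landlord can get 47.706 next round, worth 0.53 × 47.706 = 25.28418 now, so the tenant offers 25.28418, keeping 54.71582.
Round 2 (the landlord proposes): the tenant can get 54.71582 next round, worth 0.67 × 54.71582 = 36.6595994 now; the landlord offers that and keeps 43.3404006.
Round 1 (the tenant proposes): the landlord can get 43.3404006 next round, worth 0.53 × 43.3404006 = 22.970412318 now. The tenant offers 22.970412318 and keeps 80 − 22.970412318 = 57.029587682.

22.97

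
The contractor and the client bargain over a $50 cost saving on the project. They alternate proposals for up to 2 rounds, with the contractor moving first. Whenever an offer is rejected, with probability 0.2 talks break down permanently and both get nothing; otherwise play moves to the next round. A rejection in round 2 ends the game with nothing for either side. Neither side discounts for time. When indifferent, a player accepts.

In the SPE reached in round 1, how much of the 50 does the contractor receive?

10

Round 2 (the client proposes): rejection yields 0 for the contractor; the client offers 0 and keeps 50.
Round 1 (the contractor proposes): rejecting gives the client an expected 0.8 × 50 = 40. The contractor offers 40 and keeps 50 − 40 = 10.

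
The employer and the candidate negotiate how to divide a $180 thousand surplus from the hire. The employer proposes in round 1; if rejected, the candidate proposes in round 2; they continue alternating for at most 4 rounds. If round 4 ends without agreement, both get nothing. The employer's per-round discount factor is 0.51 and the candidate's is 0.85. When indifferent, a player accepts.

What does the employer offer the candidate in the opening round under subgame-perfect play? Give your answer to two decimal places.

Round 4 (the candidate proposes): rejection yields 0 for the employer; the candidate offers 0 and keeps 180.
Round 3 (the employer proposes): the candidate can get 180 next round, worth 0.85 × 180 = 153 now, so the employer offers 153, keeping 27.
Round 2 (the candidate proposes): the employer can get 27 next round, worth 0.51 × 27 = 13.77 now. The candidate offers 13.77 and keeps 180 − 13.77 = 166.23.
Round 1 (the employer proposes): the candidate can get 166.23 next round, worth 0.85 × 166.23 = 141.2955 now. The employer offers 141.2955 and keeps 180 − 141.2955 = 38.7045.

141.30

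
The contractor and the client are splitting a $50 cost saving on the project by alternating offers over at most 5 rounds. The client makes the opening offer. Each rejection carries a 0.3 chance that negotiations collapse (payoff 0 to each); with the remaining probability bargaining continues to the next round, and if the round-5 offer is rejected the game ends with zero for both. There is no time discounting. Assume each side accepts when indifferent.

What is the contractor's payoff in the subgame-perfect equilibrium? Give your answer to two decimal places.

15.65

Round 5 (the client proposes): the contractor will accept anything ≥ 0, so the client offers 0 and keeps 50.
Round 4 (the contractor proposes): rejecting gives the client an expected 0.7 × 50 = 35. The contractor offers 35 and keeps 50 − 35 = 15.
Round 3 (the client proposes): rejecting gives the contractor an expected 0.7 × 15 = 10.5; the client offers that and keeps 39.5.
Round 2 (the contractor proposes): rejecting gives the client an expected 0.7 × 39.5 = 27.65; the contractor offers that and keeps 22.35.
Round 1 (the client proposes): rejecting gives the contractor an expected 0.7 × 22.35 = 15.645. The client offers 15.645 and keeps 50 − 15.645 = 34.355.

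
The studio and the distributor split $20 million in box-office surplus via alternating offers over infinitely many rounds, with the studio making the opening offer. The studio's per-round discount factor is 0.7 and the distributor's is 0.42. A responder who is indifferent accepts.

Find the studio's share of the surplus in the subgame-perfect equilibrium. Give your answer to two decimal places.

When the studio proposes, the distributor accepts any offer worth at least 0.42 times what the distributor would get by proposing next round; and vice versa.
This gives x = 20 − 0.42y and y = 20 − 0.7x, where x and y are each side's share when it proposes.
Hence (1 − 0.42·0.7)x = 20(1 − 0.42), i.e. 0.706·x = 11.6.
x ≈ 16.4306; the distributor's share is 20 − x ≈ 3.5694.

16.43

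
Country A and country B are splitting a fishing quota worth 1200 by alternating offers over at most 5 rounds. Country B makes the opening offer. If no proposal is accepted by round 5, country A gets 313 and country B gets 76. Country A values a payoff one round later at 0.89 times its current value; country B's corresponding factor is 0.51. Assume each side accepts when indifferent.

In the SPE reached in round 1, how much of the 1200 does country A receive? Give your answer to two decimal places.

825.34

Round 5 (country B proposes): country A gets 313 if talks fail, so country B offers 313 and keeps 887.
Round 4 (country A proposes): country B can get 887 next round, worth 0.51 × 887 = 452.37 now; country A offers that and keeps 747.63.
Round 3 (country B proposes): country A can get 747.63 next round, worth 0.89 × 747.63 = 665.3907 now; country B offers that and keeps 534.6093.
Round 2 (country A proposes): country B can get 534.6093 next round, worth 0.51 × 534.6093 = 272.650743 now. Country A offers 272.650743 and keeps 1200 − 272.650743 = 927.349257.
Round 1 (country B proposes): country A can get 927.349257 next round, worth 0.89 × 927.349257 = 825.34083873 now; country B offers that and keeps 374.65916127.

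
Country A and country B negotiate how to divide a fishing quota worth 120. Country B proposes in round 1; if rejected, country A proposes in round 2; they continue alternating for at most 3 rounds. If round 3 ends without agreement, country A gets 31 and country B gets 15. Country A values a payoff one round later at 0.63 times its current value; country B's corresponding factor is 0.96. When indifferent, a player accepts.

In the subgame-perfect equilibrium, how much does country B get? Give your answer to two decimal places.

98.23

Round 3 (country B proposes): country A gets 31 if talks fail, so country B offers 31 and keeps 89.
Round 2 (country A proposes): country B can get 89 next round, worth 0.96 × 89 = 85.44 now; country A offers that and keeps 34.56.
Round 1 (country B proposes): country A can get 34.56 next round, worth 0.63 × 34.56 = 21.7728 now, so country B offers 21.7728, keeping 98.2272.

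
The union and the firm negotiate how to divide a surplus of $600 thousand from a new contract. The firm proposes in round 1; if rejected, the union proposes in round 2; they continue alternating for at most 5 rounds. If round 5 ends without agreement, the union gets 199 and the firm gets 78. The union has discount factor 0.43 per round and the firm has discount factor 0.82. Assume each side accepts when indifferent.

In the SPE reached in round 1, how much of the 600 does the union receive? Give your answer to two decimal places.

Work backward from the last round.
Round 5 (the firm proposes): the union gets 199 if talks fail, so the firm offers 199 and keeps 401.
Round 4 (the union proposes): the firm can get 401 next round, worth 0.82 × 401 = 328.82 now; the union offers that and keeps 271.18.
Round 3 (the firm proposes): the union can get 271.18 next round, worth 0.43 × 271.18 = 116.6074 now, so the firm offers 116.6074, keeping 483.3926.
Round 2 (the union proposes): the firm can get 483.3926 next round, worth 0.82 × 483.3926 = 396.381932 now, so the union offers 396.381932, keeping 203.618068.
Round 1 (the firm proposes): the union can get 203.618068 next round, worth 0.43 × 203.618068 = 87.55576924 now. The firm offers 87.55576924 and keeps 600 − 87.55576924 = 512.44423076.

87.56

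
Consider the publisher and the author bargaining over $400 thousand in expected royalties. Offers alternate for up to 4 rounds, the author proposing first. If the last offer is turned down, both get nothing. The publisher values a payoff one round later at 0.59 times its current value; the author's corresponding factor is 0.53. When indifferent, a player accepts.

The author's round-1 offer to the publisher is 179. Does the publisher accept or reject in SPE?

Round 4 (the publisher proposes): the author will accept anything ≥ 0, so the publisher offers 0 and keeps 400.
Round 3 (the author proposes): the publisher can get 400 next round, worth 0.59 × 400 = 236 now; the author offers that and keeps 164.
Round 2 (the publisher proposes): the author can get 164 next round, worth 0.53 × 164 = 86.92 now, so the publisher offers 86.92, keeping 313.08.
So by rejecting in round 1, the publisher gets 313.08 next round, worth 0.59 × 313.08 = 184.7172 now.
Offer 179 < 184.7172, so the publisher rejects.

Reject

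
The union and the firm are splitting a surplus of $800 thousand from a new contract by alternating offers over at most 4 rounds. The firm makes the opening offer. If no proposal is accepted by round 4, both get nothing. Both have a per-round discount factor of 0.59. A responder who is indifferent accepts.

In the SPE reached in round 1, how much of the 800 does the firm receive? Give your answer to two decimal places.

Work backward from the last round.
Round 4 (the union proposes): rejection yields 0 for the firm; the union offers 0 and keeps 800.
Round 3 (the firm proposes): the union can get 800 next round, worth 0.59 × 800 = 472 now. The firm offers 472 and keeps 800 − 472 = 328.
Round 2 (the union proposes): the firm can get 328 next round, worth 0.59 × 328 = 193.52 now, so the union offers 193.52, keeping 606.48.
Round 1 (the firm proposes): the union can get 606.48 next round, worth 0.59 × 606.48 = 357.8232 now, so the firm offers 357.8232, keeping 442.1768.

442.18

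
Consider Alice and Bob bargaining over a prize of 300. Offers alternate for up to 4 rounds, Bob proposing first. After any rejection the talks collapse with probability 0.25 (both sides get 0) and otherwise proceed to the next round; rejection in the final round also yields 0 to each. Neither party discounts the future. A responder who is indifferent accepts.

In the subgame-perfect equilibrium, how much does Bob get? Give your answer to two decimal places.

Round 4 (Alice proposes): rejection yields 0 for Bob; Alice offers 0 and keeps 300.
Round 3 (Bob proposes): rejecting gives Alice an expected 0.75 × 300 = 225; Bob offers that and keeps 75.
Round 2 (Alice proposes): rejecting gives Bob an expected 0.75 × 75 = 56.25. Alice offers 56.25 and keeps 300 − 56.25 = 243.75.
Round 1 (Bob proposes): rejecting gives Alice an expected 0.75 × 243.75 = 182.8125, so Bob offers 182.8125, keeping 117.1875.

117.19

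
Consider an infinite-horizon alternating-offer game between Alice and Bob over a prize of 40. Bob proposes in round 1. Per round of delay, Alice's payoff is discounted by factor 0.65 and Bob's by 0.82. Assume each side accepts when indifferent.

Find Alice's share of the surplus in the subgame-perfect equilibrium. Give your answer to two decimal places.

10.02

In a stationary SPE each proposer offers the other exactly their discounted continuation value.
If Bob keeps x when proposing and Alice keeps y when proposing, then x = 40 − 0.65y and y = 40 − 0.82x.
Solving: x = 40(1 − 0.65) / (1 − 0.82·0.65) = 14 / 0.467 ≈ 29.9786.
Alice gets 40 − 29.9786 ≈ 10.0214.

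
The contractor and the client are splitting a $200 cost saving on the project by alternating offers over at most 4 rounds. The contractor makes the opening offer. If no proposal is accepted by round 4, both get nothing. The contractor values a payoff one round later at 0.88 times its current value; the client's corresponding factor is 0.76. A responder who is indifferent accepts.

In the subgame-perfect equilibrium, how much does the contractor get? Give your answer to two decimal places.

Round 4 (the client proposes): rejection yields 0 for the contractor; the client offers 0 and keeps 200.
Round 3 (the contractor proposes): the client can get 200 next round, worth 0.76 × 200 = 152 now; the contractor offers that and keeps 48.
Round 2 (the client proposes): the contractor can get 48 next round, worth 0.88 × 48 = 42.24 now; the client offers that and keeps 157.76.
Round 1 (the contractor proposes): the client can get 157.76 next round, worth 0.76 × 157.76 = 119.8976 now. The contractor offers 119.8976 and keeps 200 − 119.8976 = 80.1024.

80.10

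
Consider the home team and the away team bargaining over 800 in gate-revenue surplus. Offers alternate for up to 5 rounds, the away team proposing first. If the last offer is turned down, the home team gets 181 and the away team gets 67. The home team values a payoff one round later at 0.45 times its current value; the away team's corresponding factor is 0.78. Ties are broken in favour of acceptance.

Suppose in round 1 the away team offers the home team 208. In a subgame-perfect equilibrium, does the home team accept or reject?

Accept

Round 5 (the away team proposes): the home team gets 181 if talks fail, so the away team offers 181 and keeps 619.
Round 4 (the home team proposes): the away team can get 619 next round, worth 0.78 × 619 = 482.82 now. The home team offers 482.82 and keeps 800 − 482.82 = 317.18.
Round 3 (the away team proposes): the home team can get 317.18 next round, worth 0.45 × 317.18 = 142.731 now. The away team offers 142.731 and keeps 800 − 142.731 = 657.269.
Round 2 (the home team proposes): the away team can get 657.269 next round, worth 0.78 × 657.269 = 512.66982 now, so the home team offers 512.66982, keeping 287.33018.
So by rejecting in round 1, the home team gets 287.33018 next round, worth 0.45 × 287.33018 = 129.298581 now.
Offer 208 ≥ 129.298581, so the home team accepts.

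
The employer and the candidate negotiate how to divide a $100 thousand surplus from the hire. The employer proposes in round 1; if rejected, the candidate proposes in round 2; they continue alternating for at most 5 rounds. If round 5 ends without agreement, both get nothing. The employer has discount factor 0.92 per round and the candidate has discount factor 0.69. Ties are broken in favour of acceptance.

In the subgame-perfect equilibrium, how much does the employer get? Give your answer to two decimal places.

Solve by backward induction from round 5.
Round 5 (the employer proposes): the candidate will accept anything ≥ 0, so the employer offers 0 and keeps 100.
Round 4 (the candidate proposes): the employer can get 100 next round, worth 0.92 × 100 = 92 now; the candidate offers that and keeps 8.
Round 3 (the employer proposes): the candidate can get 8 next round, worth 0.69 × 8 = 5.52 now, so the employer offers 5.52, keeping 94.48.
Round 2 (the candidate proposes): the employer can get 94.48 next round, worth 0.92 × 94.48 = 86.9216 now. The candidate offers 86.9216 and keeps 100 − 86.9216 = 13.0784.
Round 1 (the employer proposes): the candidate can get 13.0784 next round, worth 0.69 × 13.0784 = 9.024096 now; the employer offers that and keeps 90.975904.

90.98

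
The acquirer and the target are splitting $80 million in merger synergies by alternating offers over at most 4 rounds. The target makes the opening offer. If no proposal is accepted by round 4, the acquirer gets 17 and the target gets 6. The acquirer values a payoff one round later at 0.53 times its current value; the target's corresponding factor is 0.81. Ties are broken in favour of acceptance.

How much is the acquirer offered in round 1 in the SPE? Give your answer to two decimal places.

Work backward from the last round.
Round 4 (the acquirer proposes): the target gets 6 if talks fail, so the acquirer offers 6 and keeps 74.
Round 3 (the target proposes): the acquirer can get 74 next round, worth 0.53 × 74 = 39.22 now. The target offers 39.22 and keeps 80 − 39.22 = 40.78.
Round 2 (the acquirer proposes): the target can get 40.78 next round, worth 0.81 × 40.78 = 33.0318 now. The acquirer offers 33.0318 and keeps 80 − 33.0318 = 46.9682.
Round 1 (the target proposes): the acquirer can get 46.9682 next round, worth 0.53 × 46.9682 = 24.893146 now, so the target offers 24.893146, keeping 55.106854.

24.89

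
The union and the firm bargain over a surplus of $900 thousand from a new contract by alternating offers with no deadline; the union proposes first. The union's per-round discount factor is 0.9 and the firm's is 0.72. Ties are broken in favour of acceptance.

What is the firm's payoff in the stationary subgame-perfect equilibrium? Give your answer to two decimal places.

Let x be the union's share when the union proposes and y be the firm's share when the firm proposes.
The firm accepts iff offered ≥ 0.72·y, so x = 900 − 0.72y. Symmetrically y = 900 − 0.9x.
Substituting: x = 900 − 0.72(900 − 0.9x), giving x(1 − 0.9·0.72) = 900(1 − 0.72).
So x = 900 × 0.28 / 0.352 ≈ 715.9091, and the firm receives 900 − x ≈ 184.0909.

184.09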